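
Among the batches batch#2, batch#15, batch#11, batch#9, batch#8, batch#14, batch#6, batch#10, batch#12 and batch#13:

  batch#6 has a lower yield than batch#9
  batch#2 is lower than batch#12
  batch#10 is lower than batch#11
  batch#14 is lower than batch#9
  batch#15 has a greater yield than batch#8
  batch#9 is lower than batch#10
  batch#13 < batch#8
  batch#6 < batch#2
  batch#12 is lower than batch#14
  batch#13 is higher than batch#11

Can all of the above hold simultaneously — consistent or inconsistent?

consistent

Every relation is compatible with batch#6 < batch#2 < batch#12 < batch#14 < batch#9 < batch#10 < batch#11 < batch#13 < batch#8 < batch#15; the set is consistent.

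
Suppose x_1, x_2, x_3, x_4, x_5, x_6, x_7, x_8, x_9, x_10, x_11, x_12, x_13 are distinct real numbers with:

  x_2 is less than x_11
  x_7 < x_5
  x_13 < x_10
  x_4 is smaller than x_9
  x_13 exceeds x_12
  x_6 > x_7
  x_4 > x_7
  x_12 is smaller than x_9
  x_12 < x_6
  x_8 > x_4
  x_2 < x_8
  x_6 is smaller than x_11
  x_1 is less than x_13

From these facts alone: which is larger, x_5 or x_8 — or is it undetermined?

undetermined

Following every chain through x_5: below x_5 we get x_7.
x_8 is not reached, and no chain runs the other way from x_8 to x_5.
So the given relations leave the order of x_5 and x_8 undetermined.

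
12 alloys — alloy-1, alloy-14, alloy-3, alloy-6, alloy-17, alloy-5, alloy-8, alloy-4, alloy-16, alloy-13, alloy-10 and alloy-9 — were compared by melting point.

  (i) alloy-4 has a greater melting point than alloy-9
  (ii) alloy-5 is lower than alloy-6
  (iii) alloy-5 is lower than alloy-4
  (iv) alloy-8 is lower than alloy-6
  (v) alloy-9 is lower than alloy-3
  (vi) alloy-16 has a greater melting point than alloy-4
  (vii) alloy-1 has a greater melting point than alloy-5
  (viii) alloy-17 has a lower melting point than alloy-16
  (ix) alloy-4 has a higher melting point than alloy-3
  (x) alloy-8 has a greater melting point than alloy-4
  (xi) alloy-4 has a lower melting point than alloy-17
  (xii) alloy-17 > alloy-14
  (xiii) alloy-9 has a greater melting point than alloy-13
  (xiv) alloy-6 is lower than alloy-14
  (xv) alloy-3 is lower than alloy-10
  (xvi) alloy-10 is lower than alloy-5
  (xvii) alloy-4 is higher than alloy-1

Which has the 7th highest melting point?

Chaining the given pairs: alloy-13 < alloy-9 < alloy-3 < alloy-10 < alloy-5 < alloy-1 < alloy-4 < alloy-8 < alloy-6 < alloy-14 < alloy-17 < alloy-16.
The 7th largest is alloy-1.

alloy-1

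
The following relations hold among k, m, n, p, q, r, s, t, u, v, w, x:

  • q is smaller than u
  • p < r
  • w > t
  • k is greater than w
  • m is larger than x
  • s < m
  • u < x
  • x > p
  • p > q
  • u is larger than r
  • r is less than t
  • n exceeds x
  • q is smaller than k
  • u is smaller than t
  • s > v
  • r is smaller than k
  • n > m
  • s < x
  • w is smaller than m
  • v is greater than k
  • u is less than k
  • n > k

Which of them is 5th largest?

v

The consecutive relations fix a unique order: q < p < r < u < t < w < k < v < s < x < m < n.
The 5th largest is v.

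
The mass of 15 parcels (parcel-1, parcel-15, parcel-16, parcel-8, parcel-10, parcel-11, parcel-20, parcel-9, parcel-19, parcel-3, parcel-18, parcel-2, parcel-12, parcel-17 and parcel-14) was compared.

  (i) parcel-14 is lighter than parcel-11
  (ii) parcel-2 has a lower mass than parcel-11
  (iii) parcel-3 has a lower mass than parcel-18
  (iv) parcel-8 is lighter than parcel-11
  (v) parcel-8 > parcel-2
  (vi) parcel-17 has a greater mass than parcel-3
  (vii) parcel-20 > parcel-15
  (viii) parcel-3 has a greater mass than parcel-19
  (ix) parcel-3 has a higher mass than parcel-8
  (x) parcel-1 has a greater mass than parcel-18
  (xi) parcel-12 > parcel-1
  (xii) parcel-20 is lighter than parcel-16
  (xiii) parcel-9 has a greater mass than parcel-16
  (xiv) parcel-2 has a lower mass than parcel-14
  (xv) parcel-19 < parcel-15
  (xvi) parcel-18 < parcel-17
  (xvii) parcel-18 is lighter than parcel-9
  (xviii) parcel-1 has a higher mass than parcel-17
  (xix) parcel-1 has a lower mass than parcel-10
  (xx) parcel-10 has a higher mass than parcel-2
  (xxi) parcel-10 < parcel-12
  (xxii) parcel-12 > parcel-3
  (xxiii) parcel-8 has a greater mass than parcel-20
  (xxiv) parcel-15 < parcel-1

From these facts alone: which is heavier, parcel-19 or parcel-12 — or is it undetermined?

parcel-19 < parcel-15 and parcel-15 < parcel-20 give parcel-19 < parcel-20.
With parcel-20 < parcel-8: parcel-19 < parcel-15 < parcel-20 < parcel-8.
With parcel-8 < parcel-3: parcel-19 < parcel-15 < parcel-20 < parcel-8 < parcel-3.
Then parcel-3 < parcel-18 extends the chain to parcel-18.
Then parcel-18 < parcel-17 extends the chain to parcel-17.
With parcel-17 < parcel-1: parcel-19 < parcel-15 < parcel-20 < parcel-8 < parcel-3 < parcel-18 < parcel-17 < parcel-1.
With parcel-1 < parcel-10: parcel-19 < parcel-15 < parcel-20 < parcel-8 < parcel-3 < parcel-18 < parcel-17 < parcel-1 < parcel-10.
With parcel-10 < parcel-12: parcel-19 < parcel-15 < parcel-20 < parcel-8 < parcel-3 < parcel-18 < parcel-17 < parcel-1 < parcel-10 < parcel-12.
So parcel-12 is heavier.

parcel-12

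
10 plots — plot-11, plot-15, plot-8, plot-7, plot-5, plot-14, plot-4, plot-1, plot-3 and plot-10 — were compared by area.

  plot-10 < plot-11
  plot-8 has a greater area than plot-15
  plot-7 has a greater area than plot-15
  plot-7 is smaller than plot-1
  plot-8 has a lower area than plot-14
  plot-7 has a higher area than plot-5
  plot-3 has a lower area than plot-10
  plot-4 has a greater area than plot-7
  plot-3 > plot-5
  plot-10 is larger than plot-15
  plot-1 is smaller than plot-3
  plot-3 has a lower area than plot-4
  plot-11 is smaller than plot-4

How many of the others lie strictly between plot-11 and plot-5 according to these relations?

The relations place plot-5 below plot-11. An element lies strictly between them when it is forced above plot-5 and also forced below plot-11.
Above plot-5: {plot-7, plot-1, plot-3, plot-10, plot-4}. Below plot-11: {plot-15, plot-7, plot-1, plot-3, plot-10}.
Intersection: {plot-7, plot-1, plot-3, plot-10} — 4.

4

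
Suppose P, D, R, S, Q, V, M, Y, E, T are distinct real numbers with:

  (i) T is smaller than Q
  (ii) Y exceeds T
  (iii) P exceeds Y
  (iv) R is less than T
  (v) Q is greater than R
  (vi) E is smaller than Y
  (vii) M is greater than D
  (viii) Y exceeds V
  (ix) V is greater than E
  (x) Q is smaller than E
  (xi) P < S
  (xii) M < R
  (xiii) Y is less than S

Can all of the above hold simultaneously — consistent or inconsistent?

Every relation is compatible with D < M < R < T < Q < E < V < Y < P < S; the set is consistent.

consistent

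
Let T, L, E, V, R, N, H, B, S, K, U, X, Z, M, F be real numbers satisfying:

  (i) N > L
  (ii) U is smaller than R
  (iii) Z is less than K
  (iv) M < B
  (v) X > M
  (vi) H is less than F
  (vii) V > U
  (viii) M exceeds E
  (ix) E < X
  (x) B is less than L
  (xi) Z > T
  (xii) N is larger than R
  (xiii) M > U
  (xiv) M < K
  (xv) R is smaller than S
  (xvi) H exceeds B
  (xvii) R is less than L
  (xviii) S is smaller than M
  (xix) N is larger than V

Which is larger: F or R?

R < S and S < M give R < M.
With M < B: R < S < M < B.
Then B < H extends the chain to H.
With H < F: R < S < M < B < H < F.
So R < F; F is the larger of the two.

F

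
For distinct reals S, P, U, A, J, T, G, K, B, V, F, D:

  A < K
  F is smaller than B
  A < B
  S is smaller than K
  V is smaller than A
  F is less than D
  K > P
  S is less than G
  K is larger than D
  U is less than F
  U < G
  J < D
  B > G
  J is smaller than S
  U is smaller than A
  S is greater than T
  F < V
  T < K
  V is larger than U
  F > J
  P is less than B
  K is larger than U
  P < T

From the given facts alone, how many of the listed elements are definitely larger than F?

5

From F the given relations immediately reach D, V, B.
From those, A, K — 5 in total.
Nothing else is reachable above F; 5 in all.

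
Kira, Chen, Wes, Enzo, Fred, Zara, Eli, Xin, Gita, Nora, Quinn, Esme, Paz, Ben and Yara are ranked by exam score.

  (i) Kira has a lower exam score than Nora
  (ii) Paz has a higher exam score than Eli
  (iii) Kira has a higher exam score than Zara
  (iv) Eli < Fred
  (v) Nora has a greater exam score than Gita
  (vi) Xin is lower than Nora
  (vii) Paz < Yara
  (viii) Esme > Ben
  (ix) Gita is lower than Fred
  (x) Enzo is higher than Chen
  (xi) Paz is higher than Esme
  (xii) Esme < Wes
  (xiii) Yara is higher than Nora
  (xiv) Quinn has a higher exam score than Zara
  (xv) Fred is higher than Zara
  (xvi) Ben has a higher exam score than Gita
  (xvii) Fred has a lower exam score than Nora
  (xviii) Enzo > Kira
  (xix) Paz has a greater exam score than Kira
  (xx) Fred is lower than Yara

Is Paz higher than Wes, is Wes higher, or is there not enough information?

Following every chain through Wes: below Wes we get Gita, Ben, Esme.
Paz is not reached, and no chain runs the other way from Paz to Wes.
So the given relations leave the order of Wes and Paz undetermined.

undetermined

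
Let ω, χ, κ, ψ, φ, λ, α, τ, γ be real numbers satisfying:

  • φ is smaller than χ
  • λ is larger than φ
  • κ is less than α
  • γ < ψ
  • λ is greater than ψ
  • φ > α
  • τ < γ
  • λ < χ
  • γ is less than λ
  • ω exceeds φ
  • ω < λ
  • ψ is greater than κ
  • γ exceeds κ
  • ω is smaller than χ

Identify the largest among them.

χ

Chaining downward from χ: directly below it, φ, ω, λ; then γ, α, ψ; then τ, κ.
That covers every other element, and nothing is given above χ, so χ is the largest.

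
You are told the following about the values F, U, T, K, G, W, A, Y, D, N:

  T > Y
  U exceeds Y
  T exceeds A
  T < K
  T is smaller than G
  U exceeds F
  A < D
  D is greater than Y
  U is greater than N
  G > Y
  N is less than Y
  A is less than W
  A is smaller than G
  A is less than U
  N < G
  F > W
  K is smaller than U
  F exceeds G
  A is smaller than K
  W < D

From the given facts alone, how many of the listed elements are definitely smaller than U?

8

From U the given relations immediately reach N, Y, A, K, F.
From those, W, T, G — 8 in total.
Nothing else is reachable below U; 8 in all.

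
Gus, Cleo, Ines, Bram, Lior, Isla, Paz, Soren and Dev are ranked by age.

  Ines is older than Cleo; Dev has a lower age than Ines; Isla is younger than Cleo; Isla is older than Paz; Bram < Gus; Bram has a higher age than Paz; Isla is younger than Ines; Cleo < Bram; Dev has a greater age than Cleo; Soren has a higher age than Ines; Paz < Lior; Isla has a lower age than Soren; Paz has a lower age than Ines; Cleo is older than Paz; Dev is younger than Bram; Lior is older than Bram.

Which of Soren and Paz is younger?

Paz < Isla < Cleo < Dev < Ines < Soren, by transitivity through Isla, Cleo, Dev, Ines.
So Paz < Soren; Paz is the younger of the two.

Paz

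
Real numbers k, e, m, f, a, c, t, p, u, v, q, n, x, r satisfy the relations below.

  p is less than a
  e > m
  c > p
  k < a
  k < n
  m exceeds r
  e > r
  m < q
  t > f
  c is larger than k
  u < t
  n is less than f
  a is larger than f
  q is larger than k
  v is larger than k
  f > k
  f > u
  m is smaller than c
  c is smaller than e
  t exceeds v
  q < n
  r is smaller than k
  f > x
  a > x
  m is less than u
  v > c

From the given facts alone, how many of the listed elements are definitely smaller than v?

5

From v the given relations immediately reach k, c.
From those, r, p, m — 5 in total.
Nothing else is reachable below v; 5 in all.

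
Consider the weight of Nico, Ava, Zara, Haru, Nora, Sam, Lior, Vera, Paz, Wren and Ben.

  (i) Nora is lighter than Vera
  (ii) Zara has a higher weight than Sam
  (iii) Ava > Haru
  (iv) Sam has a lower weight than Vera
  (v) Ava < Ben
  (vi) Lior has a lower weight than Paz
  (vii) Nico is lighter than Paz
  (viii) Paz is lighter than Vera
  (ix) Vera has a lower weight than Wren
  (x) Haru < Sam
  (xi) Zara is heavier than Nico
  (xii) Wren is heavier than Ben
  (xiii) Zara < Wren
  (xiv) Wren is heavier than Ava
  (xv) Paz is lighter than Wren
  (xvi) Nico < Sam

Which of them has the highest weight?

Wren

Chaining downward from Wren: directly below it, Ava, Ben, Zara, Paz, Vera; then Nora, Haru, Nico, Sam, Lior.
That covers every other element, and nothing is given above Wren, so Wren is the highest weight.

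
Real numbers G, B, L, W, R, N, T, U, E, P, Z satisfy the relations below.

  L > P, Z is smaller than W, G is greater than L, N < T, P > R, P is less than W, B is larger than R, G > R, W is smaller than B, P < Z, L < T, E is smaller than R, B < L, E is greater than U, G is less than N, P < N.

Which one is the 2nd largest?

N

The consecutive relations fix a unique order: U < E < R < P < Z < W < B < L < G < N < T.
The 2nd largest is N.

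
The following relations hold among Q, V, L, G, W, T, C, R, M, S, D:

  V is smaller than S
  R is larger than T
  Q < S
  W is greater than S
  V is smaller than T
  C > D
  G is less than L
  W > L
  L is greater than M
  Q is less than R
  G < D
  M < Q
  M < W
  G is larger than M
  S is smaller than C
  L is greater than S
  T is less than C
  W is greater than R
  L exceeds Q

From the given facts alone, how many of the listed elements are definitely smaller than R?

4

The elements the relations force below R are V, T, M, Q — no chain reaches any other.
That is 4.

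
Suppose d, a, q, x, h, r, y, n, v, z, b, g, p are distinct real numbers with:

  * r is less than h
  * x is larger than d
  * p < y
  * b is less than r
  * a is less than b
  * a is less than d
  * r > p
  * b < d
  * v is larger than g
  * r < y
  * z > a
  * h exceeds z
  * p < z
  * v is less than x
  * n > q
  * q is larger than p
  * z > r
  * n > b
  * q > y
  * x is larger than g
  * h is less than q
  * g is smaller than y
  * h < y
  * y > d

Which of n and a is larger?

n

a < b and b < r give a < r.
Then r < y extends the chain to y.
With y < q: a < b < r < y < q.
Then q < n extends the chain to n.
So a < n; n is the larger of the two.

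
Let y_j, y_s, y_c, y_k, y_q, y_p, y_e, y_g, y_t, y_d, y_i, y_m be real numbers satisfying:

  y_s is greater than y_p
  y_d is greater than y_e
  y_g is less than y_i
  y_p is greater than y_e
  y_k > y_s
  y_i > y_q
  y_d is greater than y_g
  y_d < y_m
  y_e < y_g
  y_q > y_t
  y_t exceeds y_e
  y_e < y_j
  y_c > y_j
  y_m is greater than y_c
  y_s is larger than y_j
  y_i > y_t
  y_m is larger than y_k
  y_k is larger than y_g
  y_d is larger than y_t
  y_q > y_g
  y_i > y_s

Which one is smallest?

y_e

Chaining upward from y_e: directly above it, y_t, y_j, y_g, y_p, y_d; then y_s, y_c, y_q, y_k, y_m, y_i.
That covers every other element, and nothing is given below y_e, so y_e is the smallest.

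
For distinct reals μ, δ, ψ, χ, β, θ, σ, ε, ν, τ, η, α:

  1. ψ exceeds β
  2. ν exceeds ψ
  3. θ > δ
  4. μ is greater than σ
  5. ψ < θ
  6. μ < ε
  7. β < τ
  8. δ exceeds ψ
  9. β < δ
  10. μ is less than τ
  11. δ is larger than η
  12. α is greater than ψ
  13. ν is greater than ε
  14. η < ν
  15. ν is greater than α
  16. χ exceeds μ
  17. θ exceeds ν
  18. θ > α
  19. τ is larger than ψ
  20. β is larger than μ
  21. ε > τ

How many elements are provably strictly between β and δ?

Chaining upward from β reaches: ψ, τ, ε, α, ν, θ.
Chaining downward from δ reaches: σ, μ, ψ, η.
Strictly between β and δ are those in both lists: ψ — 1 element.

1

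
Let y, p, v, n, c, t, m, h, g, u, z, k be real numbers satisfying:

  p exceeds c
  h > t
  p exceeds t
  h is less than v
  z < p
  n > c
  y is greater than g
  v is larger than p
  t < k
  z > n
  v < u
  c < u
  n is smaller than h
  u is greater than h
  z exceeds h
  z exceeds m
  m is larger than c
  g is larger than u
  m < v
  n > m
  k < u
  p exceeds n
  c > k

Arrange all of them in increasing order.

t < k < c < m < n < h < z < p < v < u < g < y

Nothing is placed below t, so it is least; from there t < k; k < c; c < m; m < n; n < h; h < z; z < p; p < v; v < u; u < g; g < y, each given directly.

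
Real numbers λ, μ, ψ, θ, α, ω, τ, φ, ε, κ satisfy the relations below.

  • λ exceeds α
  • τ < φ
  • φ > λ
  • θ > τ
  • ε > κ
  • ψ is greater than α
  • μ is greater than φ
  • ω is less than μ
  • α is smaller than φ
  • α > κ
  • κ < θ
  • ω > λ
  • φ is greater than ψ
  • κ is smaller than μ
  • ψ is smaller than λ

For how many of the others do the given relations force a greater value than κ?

Directly above κ: α, θ, ε, μ.
One step further: ψ, λ, φ (7 so far).
One step further: ω (8 so far).
No other element is forced above κ by the given relations, so the count is 8.

8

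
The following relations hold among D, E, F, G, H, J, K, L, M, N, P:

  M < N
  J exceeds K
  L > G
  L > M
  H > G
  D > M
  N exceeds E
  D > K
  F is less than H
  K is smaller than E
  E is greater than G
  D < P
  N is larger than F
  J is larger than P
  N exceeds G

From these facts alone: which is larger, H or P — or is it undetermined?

Following every chain through P: above P we get J; below P we get M, K, D.
H is not reached, and no chain runs the other way from H to P.
So the given relations leave the order of P and H undetermined.

undetermined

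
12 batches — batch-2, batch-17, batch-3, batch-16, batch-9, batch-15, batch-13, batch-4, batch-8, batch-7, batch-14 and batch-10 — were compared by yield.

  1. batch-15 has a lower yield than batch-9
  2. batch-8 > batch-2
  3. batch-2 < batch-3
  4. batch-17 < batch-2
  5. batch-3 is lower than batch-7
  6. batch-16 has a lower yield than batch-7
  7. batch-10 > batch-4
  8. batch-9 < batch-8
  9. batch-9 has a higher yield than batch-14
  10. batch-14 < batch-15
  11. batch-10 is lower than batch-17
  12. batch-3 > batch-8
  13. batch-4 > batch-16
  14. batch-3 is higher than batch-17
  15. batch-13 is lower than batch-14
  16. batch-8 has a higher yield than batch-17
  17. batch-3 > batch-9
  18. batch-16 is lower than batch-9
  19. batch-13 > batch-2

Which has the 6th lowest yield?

Chaining the given pairs: batch-16 < batch-4 < batch-10 < batch-17 < batch-2 < batch-13 < batch-14 < batch-15 < batch-9 < batch-8 < batch-3 < batch-7.
Counting 6 from the smallest end gives batch-13.

batch-13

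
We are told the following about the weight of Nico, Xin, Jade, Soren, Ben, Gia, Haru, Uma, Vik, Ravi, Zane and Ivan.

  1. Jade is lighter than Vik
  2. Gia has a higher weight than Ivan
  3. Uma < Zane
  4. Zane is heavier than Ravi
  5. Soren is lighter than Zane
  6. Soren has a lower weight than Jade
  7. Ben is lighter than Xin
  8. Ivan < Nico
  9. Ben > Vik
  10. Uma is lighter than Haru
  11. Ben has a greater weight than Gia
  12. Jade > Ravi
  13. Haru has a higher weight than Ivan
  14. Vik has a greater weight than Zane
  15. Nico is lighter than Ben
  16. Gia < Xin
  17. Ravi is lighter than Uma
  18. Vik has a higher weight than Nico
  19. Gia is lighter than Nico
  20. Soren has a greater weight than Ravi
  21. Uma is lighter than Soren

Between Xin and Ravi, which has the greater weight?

Xin

Ravi < Soren < Jade < Vik < Ben < Xin, by transitivity through Soren, Jade, Vik, Ben.
So Ravi < Xin; Xin is the heavier of the two.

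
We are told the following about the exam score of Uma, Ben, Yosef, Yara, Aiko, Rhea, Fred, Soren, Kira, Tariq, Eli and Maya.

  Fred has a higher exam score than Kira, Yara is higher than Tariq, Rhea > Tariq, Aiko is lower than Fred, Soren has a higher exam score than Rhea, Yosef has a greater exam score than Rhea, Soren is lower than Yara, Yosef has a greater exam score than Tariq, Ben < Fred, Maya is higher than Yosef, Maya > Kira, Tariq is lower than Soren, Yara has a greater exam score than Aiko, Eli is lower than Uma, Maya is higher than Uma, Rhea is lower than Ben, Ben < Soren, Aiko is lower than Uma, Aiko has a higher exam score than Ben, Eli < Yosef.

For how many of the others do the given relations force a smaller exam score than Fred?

5

From Fred the given relations immediately reach Ben, Kira, Aiko.
From those, Rhea — 4 in total.
From those, Tariq — 5 in total.
Nothing else is reachable below Fred; 5 in all.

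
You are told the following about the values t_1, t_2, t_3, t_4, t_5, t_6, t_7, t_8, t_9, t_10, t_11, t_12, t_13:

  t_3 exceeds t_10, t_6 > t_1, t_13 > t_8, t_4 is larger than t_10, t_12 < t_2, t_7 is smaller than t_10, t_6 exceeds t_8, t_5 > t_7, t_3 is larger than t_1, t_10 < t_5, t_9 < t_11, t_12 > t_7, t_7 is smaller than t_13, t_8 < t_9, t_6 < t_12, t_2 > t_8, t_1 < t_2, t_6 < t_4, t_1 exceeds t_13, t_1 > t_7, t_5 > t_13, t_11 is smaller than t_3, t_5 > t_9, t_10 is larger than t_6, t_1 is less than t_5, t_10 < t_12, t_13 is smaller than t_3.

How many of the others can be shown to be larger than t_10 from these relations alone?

5

From t_10 the given relations immediately reach t_12, t_5, t_3, t_4.
From those, t_2 — 5 in total.
Nothing else is reachable above t_10; 5 in all.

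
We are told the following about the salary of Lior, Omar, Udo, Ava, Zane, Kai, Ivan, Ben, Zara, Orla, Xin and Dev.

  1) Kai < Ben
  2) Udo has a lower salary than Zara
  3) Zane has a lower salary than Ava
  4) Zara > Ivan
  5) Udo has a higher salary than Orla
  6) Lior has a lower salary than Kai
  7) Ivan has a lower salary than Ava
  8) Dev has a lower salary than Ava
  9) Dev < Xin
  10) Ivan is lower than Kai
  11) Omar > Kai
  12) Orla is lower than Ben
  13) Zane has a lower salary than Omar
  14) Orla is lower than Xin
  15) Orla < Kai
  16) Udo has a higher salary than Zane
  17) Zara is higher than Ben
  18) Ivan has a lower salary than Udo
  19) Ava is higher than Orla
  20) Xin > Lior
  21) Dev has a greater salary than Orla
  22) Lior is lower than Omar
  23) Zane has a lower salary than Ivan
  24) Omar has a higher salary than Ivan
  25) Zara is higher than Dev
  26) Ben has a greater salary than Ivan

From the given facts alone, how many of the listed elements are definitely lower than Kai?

4

The elements the relations force below Kai are Lior, Zane, Ivan, Orla — no chain reaches any other.
That is 4.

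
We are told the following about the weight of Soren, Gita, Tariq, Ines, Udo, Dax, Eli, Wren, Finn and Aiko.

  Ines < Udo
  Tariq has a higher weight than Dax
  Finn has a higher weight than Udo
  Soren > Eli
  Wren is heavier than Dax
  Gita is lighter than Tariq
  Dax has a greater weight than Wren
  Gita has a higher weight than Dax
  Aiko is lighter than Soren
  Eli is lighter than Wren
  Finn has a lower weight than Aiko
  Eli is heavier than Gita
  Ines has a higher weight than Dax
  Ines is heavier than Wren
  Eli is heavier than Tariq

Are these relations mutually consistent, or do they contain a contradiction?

inconsistent

Chaining the given relations yields Dax < Gita < Tariq < Eli < Wren, so Dax < Wren. But one relation states Wren < Dax. These cannot both hold.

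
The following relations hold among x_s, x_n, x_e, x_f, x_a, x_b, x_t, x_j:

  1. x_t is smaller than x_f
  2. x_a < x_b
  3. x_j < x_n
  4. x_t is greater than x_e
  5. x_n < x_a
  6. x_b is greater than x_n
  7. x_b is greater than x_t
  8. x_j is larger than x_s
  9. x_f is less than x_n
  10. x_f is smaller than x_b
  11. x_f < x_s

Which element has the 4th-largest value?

The consecutive relations fix a unique order: x_e < x_t < x_f < x_s < x_j < x_n < x_a < x_b.
Counting 4 from the largest end gives x_j.

x_j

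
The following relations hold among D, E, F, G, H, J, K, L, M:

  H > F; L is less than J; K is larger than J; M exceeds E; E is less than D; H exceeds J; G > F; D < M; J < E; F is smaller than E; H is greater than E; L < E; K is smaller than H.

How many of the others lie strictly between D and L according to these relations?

2

The relations place L below D. An element lies strictly between them when it is forced above L and also forced below D.
Above L: {J, E, K, H, M}. Below D: {J, F, E}.
Intersection: {J, E} — 2.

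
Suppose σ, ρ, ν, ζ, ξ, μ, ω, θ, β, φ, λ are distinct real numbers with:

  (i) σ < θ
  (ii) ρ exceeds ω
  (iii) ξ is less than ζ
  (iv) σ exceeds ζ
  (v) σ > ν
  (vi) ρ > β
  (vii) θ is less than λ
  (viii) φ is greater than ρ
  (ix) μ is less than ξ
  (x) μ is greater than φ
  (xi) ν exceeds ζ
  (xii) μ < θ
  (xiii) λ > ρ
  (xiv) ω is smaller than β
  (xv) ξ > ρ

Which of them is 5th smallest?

μ

Chaining the given pairs: ω < β < ρ < φ < μ < ξ < ζ < ν < σ < θ < λ.
Counting 5 from the smallest end gives μ.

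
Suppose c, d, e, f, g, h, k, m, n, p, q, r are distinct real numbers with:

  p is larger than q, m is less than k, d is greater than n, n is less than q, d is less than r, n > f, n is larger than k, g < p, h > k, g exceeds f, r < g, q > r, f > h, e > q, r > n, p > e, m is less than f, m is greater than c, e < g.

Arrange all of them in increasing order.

c < m < k < h < f < n < d < r < q < e < g < p

Nothing is placed below c, so it is least; from there c < m; m < k; k < h; h < f; f < n; n < d; d < r; r < q; q < e; e < g; g < p, each given directly.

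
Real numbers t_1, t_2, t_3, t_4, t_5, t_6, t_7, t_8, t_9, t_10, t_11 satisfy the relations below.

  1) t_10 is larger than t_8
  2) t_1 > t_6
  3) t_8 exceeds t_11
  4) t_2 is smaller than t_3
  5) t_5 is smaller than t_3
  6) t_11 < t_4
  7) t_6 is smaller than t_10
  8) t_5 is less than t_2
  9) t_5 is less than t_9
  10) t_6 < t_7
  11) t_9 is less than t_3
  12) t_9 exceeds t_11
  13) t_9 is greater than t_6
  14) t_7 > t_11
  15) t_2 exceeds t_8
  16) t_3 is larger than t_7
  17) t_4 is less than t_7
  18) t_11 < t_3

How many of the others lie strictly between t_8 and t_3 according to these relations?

1

Chaining upward from t_8 reaches: t_10, t_2.
Chaining downward from t_3 reaches: t_11, t_6, t_5, t_9, t_4, t_7, t_2.
Strictly between t_8 and t_3 are those in both lists: t_2 — 1 element.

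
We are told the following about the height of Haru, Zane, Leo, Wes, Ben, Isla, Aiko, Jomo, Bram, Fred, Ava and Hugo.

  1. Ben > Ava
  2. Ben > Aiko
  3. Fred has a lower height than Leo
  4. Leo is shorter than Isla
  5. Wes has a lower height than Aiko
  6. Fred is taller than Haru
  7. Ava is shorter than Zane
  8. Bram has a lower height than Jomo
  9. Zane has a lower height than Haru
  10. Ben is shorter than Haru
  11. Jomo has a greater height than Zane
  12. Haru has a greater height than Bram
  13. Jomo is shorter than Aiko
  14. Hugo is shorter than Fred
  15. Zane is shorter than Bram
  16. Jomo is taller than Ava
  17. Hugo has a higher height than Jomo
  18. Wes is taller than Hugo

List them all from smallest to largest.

Ava < Zane < Bram < Jomo < Hugo < Wes < Aiko < Ben < Haru < Fred < Leo < Isla

Nothing is placed below Ava, so it is least; from there Ava < Zane; Zane < Bram; Bram < Jomo; Jomo < Hugo; Hugo < Wes; Wes < Aiko; Aiko < Ben; Ben < Haru; Haru < Fred; Fred < Leo; Leo < Isla, each given directly.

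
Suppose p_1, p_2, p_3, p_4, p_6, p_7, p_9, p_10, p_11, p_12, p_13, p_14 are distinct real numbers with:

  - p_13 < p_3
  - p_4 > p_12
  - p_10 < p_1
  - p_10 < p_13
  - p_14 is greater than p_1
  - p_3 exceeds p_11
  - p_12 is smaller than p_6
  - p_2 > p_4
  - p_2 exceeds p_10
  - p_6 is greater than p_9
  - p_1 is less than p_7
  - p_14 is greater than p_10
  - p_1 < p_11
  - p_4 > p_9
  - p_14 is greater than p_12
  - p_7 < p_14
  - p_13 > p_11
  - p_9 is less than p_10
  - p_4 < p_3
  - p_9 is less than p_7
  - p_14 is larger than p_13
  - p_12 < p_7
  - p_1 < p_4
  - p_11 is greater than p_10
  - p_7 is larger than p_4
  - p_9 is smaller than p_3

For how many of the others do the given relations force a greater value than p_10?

8

From p_10 the given relations immediately reach p_1, p_2, p_11, p_13, p_14.
From those, p_4, p_7, p_3 — 8 in total.
No other element is forced above p_10 by the given relations, so the count is 8.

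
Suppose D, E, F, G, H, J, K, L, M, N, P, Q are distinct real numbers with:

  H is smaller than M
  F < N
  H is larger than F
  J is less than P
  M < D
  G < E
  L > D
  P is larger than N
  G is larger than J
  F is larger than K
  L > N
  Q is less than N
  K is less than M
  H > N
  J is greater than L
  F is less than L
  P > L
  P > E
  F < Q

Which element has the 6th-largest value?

D

Piecing the relations together gives one ordering: K < F < Q < N < H < M < D < L < J < G < E < P.
The 6th largest is D.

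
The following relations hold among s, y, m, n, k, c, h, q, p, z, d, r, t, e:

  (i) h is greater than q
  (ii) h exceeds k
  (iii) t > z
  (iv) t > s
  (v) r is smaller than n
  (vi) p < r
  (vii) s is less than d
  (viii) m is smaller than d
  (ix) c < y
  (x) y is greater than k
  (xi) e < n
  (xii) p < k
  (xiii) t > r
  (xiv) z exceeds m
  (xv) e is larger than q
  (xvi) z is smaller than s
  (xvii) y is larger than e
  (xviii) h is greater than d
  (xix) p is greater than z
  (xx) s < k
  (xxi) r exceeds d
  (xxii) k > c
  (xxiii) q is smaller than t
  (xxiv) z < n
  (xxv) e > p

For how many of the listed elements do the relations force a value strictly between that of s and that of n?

2

Chaining upward from s reaches: d, k, y, h, r, t.
Chaining downward from n reaches: m, z, d, p, q, e, r.
Strictly between s and n are those in both lists: d, r — 2 elements.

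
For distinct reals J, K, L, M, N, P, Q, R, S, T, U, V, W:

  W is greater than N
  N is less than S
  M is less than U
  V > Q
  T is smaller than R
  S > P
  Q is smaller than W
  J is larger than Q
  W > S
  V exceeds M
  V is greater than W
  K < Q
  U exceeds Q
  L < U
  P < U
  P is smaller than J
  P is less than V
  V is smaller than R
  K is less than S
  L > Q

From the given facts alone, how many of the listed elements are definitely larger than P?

From P the given relations immediately reach S, V, J, U.
From those, W, R — 6 in total.
No other element is forced above P by the given relations, so the count is 6.

6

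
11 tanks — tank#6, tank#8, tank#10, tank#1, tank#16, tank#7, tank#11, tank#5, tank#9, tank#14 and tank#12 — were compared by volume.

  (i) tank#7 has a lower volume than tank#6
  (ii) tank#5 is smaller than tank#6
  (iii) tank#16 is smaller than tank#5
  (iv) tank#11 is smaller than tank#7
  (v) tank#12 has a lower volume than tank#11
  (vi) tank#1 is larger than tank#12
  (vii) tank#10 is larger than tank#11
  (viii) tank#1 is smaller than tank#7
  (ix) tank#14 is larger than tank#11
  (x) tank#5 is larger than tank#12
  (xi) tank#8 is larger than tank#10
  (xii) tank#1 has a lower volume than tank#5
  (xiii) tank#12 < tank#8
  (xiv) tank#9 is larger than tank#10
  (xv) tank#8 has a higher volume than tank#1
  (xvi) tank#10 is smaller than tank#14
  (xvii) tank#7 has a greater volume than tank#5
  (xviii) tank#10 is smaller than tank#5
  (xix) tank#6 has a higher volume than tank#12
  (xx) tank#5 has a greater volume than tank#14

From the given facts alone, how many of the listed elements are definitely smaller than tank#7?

7

The elements the relations force below tank#7 are tank#12, tank#11, tank#10, tank#16, tank#14, tank#1, tank#5 — no chain reaches any other.
That is 7.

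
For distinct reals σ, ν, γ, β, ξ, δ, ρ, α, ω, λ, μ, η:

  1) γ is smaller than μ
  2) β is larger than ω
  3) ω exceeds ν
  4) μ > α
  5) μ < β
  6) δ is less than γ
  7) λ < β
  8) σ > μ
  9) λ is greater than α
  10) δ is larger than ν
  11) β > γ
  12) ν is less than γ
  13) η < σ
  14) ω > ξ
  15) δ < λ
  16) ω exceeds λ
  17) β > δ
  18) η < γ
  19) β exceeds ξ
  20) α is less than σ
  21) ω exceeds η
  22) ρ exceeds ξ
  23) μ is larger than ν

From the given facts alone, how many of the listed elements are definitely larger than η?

5

From η the given relations immediately reach γ, ω, σ.
From those, μ, β — 5 in total.
No other element is forced above η by the given relations, so the count is 5.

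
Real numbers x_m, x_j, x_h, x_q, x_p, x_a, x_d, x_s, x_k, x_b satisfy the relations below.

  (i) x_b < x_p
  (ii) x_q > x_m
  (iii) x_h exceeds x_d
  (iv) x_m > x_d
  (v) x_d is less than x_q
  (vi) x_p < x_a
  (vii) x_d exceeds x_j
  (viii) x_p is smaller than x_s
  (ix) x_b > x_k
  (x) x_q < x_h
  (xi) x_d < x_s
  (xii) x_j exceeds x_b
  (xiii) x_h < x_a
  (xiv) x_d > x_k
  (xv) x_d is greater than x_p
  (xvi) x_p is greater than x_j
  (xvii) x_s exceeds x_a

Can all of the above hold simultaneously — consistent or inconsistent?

Every relation is compatible with x_k < x_b < x_j < x_p < x_d < x_m < x_q < x_h < x_a < x_s; the set is consistent.

consistent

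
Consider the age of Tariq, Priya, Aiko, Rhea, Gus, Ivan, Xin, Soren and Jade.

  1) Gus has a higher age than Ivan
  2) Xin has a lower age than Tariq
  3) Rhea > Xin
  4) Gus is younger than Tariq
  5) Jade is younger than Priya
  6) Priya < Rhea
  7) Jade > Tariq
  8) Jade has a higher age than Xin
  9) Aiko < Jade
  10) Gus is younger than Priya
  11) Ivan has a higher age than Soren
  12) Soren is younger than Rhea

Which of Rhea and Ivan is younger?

The relevant relations are Ivan < Gus; Gus < Tariq; Tariq < Jade; Jade < Priya; Priya < Rhea.
Chaining these gives Ivan < Gus < Tariq < Jade < Priya < Rhea.
So Ivan < Rhea; Ivan is the younger of the two.

Ivan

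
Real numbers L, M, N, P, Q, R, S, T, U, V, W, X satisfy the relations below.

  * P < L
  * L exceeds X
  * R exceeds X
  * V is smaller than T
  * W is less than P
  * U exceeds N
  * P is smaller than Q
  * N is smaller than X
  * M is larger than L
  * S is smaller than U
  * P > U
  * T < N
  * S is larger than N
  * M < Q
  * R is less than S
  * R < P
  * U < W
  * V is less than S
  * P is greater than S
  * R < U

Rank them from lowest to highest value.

V < T < N < X < R < S < U < W < P < L < M < Q

The consecutive links are each given: V < T; T < N; N < X; X < R; R < S; S < U; U < W; W < P; P < L; L < M; M < Q.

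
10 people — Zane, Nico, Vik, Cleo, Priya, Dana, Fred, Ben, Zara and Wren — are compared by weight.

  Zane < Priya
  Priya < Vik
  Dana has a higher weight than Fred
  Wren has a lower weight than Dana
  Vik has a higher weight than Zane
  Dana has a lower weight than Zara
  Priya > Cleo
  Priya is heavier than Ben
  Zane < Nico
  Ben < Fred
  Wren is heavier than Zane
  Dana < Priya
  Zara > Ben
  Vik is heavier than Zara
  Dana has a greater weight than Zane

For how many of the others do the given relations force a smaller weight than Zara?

From Zara the given relations immediately reach Ben, Dana.
From those, Zane, Wren, Fred — 5 in total.
No other element is forced below Zara by the given relations, so the count is 5.

5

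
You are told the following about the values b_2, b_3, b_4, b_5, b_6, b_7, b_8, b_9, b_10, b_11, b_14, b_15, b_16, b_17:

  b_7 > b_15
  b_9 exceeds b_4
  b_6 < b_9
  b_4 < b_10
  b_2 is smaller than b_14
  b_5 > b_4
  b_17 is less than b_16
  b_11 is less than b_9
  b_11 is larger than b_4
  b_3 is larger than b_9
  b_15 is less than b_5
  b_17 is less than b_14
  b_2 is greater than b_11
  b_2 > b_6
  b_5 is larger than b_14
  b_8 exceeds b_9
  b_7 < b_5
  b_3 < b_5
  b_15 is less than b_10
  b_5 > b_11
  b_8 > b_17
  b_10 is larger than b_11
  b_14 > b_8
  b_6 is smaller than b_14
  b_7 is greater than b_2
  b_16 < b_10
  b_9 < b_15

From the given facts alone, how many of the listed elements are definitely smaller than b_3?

Directly below b_3: b_9.
One step further: b_4, b_6, b_11 (4 so far).
No other element is forced below b_3 by the given relations, so the count is 4.

4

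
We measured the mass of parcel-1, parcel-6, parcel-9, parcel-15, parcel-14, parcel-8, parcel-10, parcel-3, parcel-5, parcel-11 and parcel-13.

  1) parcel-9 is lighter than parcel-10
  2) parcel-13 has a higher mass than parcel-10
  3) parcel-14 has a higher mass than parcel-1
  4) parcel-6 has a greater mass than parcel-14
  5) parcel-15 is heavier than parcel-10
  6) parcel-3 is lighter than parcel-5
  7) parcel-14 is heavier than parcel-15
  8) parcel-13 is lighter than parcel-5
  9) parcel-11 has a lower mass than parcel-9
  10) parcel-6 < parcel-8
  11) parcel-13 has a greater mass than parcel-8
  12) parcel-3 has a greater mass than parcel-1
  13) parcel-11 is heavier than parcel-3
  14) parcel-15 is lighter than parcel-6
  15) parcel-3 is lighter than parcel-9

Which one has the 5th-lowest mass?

parcel-10

Piecing the relations together gives one ordering: parcel-1 < parcel-3 < parcel-11 < parcel-9 < parcel-10 < parcel-15 < parcel-14 < parcel-6 < parcel-8 < parcel-13 < parcel-5.
Counting 5 from the smallest end gives parcel-10.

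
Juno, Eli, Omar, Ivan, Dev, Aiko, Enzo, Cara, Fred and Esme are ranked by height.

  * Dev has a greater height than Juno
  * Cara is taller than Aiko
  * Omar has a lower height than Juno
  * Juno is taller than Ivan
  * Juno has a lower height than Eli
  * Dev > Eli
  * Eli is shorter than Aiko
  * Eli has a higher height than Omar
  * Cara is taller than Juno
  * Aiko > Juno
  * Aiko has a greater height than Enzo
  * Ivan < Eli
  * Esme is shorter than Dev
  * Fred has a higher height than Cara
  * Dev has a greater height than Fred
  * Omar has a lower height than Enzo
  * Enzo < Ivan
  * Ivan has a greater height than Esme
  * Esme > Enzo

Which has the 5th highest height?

Eli

Piecing the relations together gives one ordering: Omar < Enzo < Esme < Ivan < Juno < Eli < Aiko < Cara < Fred < Dev.
The 5th largest is Eli.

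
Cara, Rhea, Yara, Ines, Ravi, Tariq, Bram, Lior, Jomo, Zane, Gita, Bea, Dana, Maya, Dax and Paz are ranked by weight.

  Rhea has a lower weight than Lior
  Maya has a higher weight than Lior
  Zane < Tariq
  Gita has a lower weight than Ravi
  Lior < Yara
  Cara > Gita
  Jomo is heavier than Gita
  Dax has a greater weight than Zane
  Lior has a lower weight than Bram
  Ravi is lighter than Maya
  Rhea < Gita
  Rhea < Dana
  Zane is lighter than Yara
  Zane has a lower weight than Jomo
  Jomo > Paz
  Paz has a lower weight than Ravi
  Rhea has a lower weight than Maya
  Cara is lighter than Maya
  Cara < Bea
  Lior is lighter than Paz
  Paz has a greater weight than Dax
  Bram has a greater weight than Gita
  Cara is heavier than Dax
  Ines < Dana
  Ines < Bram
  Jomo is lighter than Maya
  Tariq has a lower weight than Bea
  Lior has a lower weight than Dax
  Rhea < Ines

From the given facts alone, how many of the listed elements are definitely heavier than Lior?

9

Directly above Lior: Dax, Paz, Bram, Yara, Maya.
One step further: Cara, Jomo, Ravi (8 so far).
One step further: Bea (9 so far).
No other element is forced above Lior by the given relations, so the count is 9.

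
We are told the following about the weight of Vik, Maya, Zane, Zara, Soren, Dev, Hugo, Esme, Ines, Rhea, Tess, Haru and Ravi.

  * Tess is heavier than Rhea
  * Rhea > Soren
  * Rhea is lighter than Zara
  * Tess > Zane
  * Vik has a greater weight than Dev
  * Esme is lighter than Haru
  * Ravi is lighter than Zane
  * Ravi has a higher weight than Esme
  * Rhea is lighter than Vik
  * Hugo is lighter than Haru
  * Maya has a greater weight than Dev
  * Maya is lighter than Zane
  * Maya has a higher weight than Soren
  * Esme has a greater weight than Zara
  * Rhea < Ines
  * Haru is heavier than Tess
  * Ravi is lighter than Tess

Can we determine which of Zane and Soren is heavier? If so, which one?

Zane

Soren < Rhea and Rhea < Zara give Soren < Zara.
With Zara < Esme: Soren < Rhea < Zara < Esme.
With Esme < Ravi: Soren < Rhea < Zara < Esme < Ravi.
Then Ravi < Zane extends the chain to Zane.
So Zane is heavier.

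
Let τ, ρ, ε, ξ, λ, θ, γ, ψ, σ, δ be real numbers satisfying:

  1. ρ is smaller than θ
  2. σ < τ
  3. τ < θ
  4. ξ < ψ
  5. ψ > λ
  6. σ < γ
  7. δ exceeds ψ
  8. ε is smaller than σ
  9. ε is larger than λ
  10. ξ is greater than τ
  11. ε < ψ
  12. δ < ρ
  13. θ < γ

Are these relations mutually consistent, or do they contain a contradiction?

The single ordering λ < ε < σ < τ < ξ < ψ < δ < ρ < θ < γ satisfies every listed relation, so no contradiction arises.

consistent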